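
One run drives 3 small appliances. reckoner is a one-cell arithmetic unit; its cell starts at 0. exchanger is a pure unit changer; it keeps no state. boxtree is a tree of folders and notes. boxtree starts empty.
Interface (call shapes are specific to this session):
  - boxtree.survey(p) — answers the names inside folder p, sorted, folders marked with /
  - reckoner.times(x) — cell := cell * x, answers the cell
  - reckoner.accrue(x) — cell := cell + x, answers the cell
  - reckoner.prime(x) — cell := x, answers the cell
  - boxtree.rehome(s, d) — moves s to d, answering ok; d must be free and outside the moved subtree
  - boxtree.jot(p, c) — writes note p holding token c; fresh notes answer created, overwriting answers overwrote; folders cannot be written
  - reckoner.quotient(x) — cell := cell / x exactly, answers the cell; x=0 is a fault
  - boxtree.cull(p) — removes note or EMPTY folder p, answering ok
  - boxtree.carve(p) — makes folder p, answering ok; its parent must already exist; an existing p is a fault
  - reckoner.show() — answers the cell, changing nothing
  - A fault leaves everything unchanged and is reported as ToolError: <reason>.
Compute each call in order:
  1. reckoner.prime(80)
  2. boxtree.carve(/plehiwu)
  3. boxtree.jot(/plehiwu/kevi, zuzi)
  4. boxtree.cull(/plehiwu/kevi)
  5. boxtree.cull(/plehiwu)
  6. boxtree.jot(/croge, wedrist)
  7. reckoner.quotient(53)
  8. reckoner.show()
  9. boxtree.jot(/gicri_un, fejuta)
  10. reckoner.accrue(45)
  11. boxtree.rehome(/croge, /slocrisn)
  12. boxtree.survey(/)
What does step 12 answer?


# reckoner.prime(x=80) ~> 80
# boxtree.carve(p=/plehiwu) ~> ok
# boxtree.jot(p=/plehiwu/kevi, c=zuzi) ~> created
# boxtree.cull(p=/plehiwu/kevi) ~> ok
# boxtree.cull(p=/plehiwu) ~> ok
# boxtree.jot(p=/croge, c=wedrist) ~> created
# reckoner.quotient(x=53) ~> 80/53
# reckoner.show() ~> 80/53
# boxtree.jot(p=/gicri_un, c=fejuta) ~> created
# reckoner.accrue(x=45) ~> 2465/53
# boxtree.rehome(s=/croge, d=/slocrisn) ~> ok
# boxtree.survey(p=/) ~> [gicri_un, slocrisn]

Answer: [gicri_un, slocrisn]


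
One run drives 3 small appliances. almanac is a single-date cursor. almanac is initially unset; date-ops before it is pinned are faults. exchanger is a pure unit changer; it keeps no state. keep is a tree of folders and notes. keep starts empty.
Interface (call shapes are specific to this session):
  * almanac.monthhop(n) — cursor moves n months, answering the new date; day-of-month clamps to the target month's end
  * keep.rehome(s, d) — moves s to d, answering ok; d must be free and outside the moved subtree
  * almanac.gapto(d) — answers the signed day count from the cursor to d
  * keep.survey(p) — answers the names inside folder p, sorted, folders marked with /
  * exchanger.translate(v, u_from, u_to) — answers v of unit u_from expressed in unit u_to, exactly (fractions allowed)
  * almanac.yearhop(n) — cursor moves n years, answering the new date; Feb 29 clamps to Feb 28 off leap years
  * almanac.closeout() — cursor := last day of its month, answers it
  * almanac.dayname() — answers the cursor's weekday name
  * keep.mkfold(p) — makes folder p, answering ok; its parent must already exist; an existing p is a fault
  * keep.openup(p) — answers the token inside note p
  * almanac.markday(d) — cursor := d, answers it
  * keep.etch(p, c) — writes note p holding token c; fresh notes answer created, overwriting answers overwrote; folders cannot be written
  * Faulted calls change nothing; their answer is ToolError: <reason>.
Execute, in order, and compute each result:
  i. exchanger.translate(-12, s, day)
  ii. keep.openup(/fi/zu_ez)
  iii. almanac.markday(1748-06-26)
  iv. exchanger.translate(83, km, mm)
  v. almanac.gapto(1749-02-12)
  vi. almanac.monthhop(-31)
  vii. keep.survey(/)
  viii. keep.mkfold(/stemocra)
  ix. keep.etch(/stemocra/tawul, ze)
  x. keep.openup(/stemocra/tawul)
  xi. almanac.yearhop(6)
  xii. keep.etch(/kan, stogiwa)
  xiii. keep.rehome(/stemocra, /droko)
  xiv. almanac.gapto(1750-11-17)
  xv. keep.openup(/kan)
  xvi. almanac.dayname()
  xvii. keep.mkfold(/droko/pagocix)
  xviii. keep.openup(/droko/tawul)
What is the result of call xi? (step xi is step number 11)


Answer: 1751-11-26

Derivation:
-> exchanger.translate(v: -12, u_from: s, u_to: day)
<- -1/7200
-> keep.openup(p: /fi/zu_ez)
<- ToolError: not found
-> almanac.markday(d: 1748-06-26)
<- 1748-06-26
-> exchanger.translate(v: 83, u_from: km, u_to: mm)
<- 83000000
-> almanac.gapto(d: 1749-02-12)
<- 231
-> almanac.monthhop(n: -31)
<- 1745-11-26
-> keep.survey(p: /)
<- []
-> keep.mkfold(p: /stemocra)
<- ok
-> keep.etch(p: /stemocra/tawul, c: ze)
<- created
-> keep.openup(p: /stemocra/tawul)
<- ze
-> almanac.yearhop(n: 6)
<- 1751-11-26
-> keep.etch(p: /kan, c: stogiwa)
<- created
-> keep.rehome(s: /stemocra, d: /droko)
<- ok
-> almanac.gapto(d: 1750-11-17)
<- -374
-> keep.openup(p: /kan)
<- stogiwa
-> almanac.dayname()
<- Friday
-> keep.mkfold(p: /droko/pagocix)
<- ok
-> keep.openup(p: /droko/tawul)
<- ze


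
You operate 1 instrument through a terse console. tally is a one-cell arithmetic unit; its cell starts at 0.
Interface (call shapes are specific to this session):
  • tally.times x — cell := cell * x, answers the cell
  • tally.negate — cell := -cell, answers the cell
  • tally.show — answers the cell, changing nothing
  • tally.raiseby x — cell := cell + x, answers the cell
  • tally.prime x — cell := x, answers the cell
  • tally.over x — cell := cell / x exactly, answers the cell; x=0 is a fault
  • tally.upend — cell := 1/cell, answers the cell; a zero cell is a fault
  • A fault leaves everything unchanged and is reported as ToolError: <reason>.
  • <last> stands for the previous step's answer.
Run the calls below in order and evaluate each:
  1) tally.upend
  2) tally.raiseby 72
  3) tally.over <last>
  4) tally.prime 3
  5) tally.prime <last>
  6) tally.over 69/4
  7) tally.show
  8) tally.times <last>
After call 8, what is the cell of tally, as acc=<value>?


-> upend()
<- ToolError: reciprocal of zero
-> raiseby(x→72)
<- 72
-> over(x→<last>)
<- 1
-> prime(x→3)
<- 3
-> prime(x→<last>)
<- 3
-> over(x→69/4)
<- 4/23
-> show()
<- 4/23
-> times(x→<last>)
<- 16/529

Answer: acc=16/529


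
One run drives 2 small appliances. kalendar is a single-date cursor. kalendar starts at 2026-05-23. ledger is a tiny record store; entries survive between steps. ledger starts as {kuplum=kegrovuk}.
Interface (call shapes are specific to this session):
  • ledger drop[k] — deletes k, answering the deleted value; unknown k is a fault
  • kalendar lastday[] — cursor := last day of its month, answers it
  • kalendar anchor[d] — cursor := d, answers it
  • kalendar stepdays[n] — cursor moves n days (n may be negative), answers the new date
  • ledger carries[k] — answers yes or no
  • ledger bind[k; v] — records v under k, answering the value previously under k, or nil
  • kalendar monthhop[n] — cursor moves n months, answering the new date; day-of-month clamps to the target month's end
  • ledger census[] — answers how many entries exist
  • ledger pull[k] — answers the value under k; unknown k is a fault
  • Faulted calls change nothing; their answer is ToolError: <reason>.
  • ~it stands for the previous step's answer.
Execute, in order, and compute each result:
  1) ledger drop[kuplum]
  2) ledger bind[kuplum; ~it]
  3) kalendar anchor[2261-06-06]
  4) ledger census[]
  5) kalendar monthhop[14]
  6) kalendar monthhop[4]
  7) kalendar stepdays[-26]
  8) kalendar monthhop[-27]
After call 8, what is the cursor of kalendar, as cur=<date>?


Answer: cur=2260-08-10

Derivation:
% ledger drop k→kuplum
[out] kegrovuk
% ledger bind k→kuplum v→~it
[out] nil
% kalendar anchor d→2261-06-06
[out] 2261-06-06
% ledger census
[out] 1
% kalendar monthhop n→14
[out] 2262-08-06
% kalendar monthhop n→4
[out] 2262-12-06
% kalendar stepdays n→-26
[out] 2262-11-10
% kalendar monthhop n→-27
[out] 2260-08-10


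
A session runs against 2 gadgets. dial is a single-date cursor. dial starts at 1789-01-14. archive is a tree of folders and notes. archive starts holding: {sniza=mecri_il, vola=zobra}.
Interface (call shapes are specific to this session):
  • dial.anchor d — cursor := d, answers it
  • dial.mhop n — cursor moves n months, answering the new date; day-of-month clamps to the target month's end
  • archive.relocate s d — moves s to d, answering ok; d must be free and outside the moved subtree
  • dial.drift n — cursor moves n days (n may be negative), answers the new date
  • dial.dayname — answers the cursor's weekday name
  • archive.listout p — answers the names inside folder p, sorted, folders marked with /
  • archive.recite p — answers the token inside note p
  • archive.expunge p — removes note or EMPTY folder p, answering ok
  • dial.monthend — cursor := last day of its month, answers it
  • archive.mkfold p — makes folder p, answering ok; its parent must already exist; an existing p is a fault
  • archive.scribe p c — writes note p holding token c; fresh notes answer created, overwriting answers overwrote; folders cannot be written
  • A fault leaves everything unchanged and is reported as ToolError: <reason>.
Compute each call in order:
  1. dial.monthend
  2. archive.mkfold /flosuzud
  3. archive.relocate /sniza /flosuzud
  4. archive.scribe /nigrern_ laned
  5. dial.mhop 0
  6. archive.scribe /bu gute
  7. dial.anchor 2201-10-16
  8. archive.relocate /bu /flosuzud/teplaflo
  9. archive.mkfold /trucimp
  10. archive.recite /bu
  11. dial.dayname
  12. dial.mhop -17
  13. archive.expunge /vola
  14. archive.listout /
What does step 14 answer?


Step: monthend[]
Result: 1789-01-31
Step: mkfold[p: /flosuzud]
Result: ok
Step: relocate[s: /sniza; d: /flosuzud]
Result: ToolError: exists
Step: scribe[p: /nigrern_; c: laned]
Result: created
Step: mhop[n: 0]
Result: 1789-01-31
Step: scribe[p: /bu; c: gute]
Result: created
Step: anchor[d: 2201-10-16]
Result: 2201-10-16
Step: relocate[s: /bu; d: /flosuzud/teplaflo]
Result: ok
Step: mkfold[p: /trucimp]
Result: ok
Step: recite[p: /bu]
Result: ToolError: not found
Step: dayname[]
Result: Friday
Step: mhop[n: -17]
Result: 2200-05-16
Step: expunge[p: /vola]
Result: ok
Step: listout[p: /]
Result: [flosuzud/, nigrern_, sniza, trucimp/]

Answer: [flosuzud/, nigrern_, sniza, trucimp/]


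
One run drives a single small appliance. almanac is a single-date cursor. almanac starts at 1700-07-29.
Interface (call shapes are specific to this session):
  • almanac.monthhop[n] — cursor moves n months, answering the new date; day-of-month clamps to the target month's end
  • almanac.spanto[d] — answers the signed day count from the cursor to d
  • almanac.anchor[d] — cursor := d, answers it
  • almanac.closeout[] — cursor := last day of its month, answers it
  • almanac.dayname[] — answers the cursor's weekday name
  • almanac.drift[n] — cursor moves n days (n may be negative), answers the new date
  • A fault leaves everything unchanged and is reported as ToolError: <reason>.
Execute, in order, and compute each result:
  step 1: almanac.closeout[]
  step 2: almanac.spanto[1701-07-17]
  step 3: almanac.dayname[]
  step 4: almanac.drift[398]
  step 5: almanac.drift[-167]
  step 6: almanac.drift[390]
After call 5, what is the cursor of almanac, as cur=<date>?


Do: almanac.closeout[]
See: 1700-07-31
Do: almanac.spanto[d: 1701-07-17]
See: 351
Do: almanac.dayname[]
See: Saturday
Do: almanac.drift[n: 398]
See: 1701-09-02
Do: almanac.drift[n: -167]
See: 1701-03-19
Do: almanac.drift[n: 390]
See: 1702-04-13

Answer: cur=1701-03-19


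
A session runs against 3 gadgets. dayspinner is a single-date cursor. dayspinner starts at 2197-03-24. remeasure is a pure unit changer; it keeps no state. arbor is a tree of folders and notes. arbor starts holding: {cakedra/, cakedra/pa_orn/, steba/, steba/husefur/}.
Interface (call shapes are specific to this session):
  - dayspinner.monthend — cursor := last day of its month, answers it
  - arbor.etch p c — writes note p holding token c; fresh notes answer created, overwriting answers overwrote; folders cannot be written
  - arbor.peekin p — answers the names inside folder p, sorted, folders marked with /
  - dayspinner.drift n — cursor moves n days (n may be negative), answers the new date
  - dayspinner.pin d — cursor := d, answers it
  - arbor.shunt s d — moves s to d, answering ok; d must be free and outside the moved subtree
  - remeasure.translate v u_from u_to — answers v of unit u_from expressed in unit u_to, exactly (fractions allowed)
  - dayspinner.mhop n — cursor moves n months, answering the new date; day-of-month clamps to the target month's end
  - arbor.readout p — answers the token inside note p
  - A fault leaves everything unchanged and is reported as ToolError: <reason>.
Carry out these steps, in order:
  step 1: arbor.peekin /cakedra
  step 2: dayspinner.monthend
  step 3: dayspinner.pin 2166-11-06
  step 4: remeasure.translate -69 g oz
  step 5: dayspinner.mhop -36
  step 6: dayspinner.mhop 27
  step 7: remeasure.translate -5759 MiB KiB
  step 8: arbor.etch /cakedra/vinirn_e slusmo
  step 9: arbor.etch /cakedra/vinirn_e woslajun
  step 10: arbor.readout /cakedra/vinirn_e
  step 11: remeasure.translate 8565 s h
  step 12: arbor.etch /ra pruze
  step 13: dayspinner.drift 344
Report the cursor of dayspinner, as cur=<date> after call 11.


Answer: cur=2166-02-06

Derivation:
~$ arbor.peekin /cakedra
= [pa_orn/]
~$ dayspinner.monthend
= 2197-03-31
~$ dayspinner.pin 2166-11-06
= 2166-11-06
~$ remeasure.translate -69 g oz
= -110400000/45359237
~$ dayspinner.mhop -36
= 2163-11-06
~$ dayspinner.mhop 27
= 2166-02-06
~$ remeasure.translate -5759 MiB KiB
= -5897216
~$ arbor.etch /cakedra/vinirn_e slusmo
= created
~$ arbor.etch /cakedra/vinirn_e woslajun
= overwrote
~$ arbor.readout /cakedra/vinirn_e
= woslajun
~$ remeasure.translate 8565 s h
= 571/240
~$ arbor.etch /ra pruze
= created
~$ dayspinner.drift 344
= 2167-01-16


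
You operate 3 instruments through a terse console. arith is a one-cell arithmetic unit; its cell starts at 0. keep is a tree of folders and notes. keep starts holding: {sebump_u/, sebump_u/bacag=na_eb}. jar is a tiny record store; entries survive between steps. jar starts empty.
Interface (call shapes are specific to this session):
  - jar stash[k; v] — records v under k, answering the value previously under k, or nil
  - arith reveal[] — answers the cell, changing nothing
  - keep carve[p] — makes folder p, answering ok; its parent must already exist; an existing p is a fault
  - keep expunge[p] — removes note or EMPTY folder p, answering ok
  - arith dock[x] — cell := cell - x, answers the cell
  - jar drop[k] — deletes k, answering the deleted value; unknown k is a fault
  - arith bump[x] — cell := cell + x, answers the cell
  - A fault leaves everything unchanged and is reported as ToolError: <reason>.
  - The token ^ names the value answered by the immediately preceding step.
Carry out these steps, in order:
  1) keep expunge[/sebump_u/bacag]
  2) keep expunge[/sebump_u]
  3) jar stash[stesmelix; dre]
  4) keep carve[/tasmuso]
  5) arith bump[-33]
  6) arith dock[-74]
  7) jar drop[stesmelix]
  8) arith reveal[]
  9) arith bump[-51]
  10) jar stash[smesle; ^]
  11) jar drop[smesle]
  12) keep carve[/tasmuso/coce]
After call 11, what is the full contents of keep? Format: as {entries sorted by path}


Answer: {tasmuso/}

Derivation:
Act: keep expunge[p→/sebump_u/bacag]
Obs: ok
Act: keep expunge[p→/sebump_u]
Obs: ok
Act: jar stash[k→stesmelix; v→dre]
Obs: nil
Act: keep carve[p→/tasmuso]
Obs: ok
Act: arith bump[x→-33]
Obs: -33
Act: arith dock[x→-74]
Obs: 41
Act: jar drop[k→stesmelix]
Obs: dre
Act: arith reveal[]
Obs: 41
Act: arith bump[x→-51]
Obs: -10
Act: jar stash[k→smesle; v→^]
Obs: nil
Act: jar drop[k→smesle]
Obs: -10
Act: keep carve[p→/tasmuso/coce]
Obs: ok


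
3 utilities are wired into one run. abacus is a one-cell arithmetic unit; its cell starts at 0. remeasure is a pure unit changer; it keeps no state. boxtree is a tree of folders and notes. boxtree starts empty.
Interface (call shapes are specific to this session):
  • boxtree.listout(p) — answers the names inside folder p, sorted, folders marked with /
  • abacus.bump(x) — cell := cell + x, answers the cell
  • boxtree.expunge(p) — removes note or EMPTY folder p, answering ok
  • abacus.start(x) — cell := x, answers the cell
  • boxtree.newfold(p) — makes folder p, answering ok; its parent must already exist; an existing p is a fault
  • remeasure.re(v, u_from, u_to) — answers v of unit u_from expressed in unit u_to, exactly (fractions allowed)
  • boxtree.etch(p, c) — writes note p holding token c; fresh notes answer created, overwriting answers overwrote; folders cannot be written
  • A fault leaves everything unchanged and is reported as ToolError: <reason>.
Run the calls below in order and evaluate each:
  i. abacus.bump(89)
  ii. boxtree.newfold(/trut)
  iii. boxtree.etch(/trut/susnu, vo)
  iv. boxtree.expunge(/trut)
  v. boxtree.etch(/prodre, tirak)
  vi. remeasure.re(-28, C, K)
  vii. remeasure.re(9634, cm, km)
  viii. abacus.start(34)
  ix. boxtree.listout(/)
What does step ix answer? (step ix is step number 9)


Answer: [prodre, trut/]

Derivation:
-> abacus.bump(x=89)
<- 89
-> boxtree.newfold(p=/trut)
<- ok
-> boxtree.etch(p=/trut/susnu, c=vo)
<- created
-> boxtree.expunge(p=/trut)
<- ToolError: not empty
-> boxtree.etch(p=/prodre, c=tirak)
<- created
-> remeasure.re(v=-28, u_from=C, u_to=K)
<- 4903/20
-> remeasure.re(v=9634, u_from=cm, u_to=km)
<- 4817/50000
-> abacus.start(x=34)
<- 34
-> boxtree.listout(p=/)
<- [prodre, trut/]


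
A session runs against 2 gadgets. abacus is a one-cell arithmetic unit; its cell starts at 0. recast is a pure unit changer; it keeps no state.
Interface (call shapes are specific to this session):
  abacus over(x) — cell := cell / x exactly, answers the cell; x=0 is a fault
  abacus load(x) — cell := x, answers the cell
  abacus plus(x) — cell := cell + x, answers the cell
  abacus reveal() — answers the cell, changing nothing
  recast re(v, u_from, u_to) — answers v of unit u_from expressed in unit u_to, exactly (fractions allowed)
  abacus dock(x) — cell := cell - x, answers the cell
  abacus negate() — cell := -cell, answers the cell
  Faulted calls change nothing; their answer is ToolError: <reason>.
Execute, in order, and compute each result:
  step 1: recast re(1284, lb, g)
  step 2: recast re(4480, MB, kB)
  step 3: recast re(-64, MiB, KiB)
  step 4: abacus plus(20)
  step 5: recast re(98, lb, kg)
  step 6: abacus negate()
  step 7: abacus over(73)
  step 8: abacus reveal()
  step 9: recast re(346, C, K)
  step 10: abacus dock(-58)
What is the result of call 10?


// recast re(v: 1284, u_from: lb, u_to: g) : 14560315077/25000
// recast re(v: 4480, u_from: MB, u_to: kB) : 4480000
// recast re(v: -64, u_from: MiB, u_to: KiB) : -65536
// abacus plus(x: 20) : 20
// recast re(v: 98, u_from: lb, u_to: kg) : 2222602613/50000000
// abacus negate() : -20
// abacus over(x: 73) : -20/73
// abacus reveal() : -20/73
// recast re(v: 346, u_from: C, u_to: K) : 12383/20
// abacus dock(x: -58) : 4214/73

Answer: 4214/73


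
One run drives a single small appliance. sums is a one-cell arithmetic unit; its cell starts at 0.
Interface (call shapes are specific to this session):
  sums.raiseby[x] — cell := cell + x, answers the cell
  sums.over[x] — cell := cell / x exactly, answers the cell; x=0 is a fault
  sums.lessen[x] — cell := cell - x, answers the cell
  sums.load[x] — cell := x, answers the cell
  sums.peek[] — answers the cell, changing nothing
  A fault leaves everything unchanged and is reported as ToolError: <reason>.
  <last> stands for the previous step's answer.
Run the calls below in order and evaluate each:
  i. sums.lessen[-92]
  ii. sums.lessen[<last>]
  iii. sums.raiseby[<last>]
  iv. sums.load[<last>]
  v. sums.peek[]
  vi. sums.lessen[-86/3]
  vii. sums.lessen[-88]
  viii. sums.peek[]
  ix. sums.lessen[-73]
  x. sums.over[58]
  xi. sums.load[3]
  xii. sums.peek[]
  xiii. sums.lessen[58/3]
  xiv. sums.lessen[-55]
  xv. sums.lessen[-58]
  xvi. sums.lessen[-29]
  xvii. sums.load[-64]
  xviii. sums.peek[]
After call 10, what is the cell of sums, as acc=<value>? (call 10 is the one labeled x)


Answer: acc=569/174

Derivation:
-> sums.lessen(x='-92')
<- 92
-> sums.lessen(x='<last>')
<- 0
-> sums.raiseby(x='<last>')
<- 0
-> sums.load(x='<last>')
<- 0
-> sums.peek()
<- 0
-> sums.lessen(x='-86/3')
<- 86/3
-> sums.lessen(x='-88')
<- 350/3
-> sums.peek()
<- 350/3
-> sums.lessen(x='-73')
<- 569/3
-> sums.over(x='58')
<- 569/174
-> sums.load(x='3')
<- 3
-> sums.peek()
<- 3
-> sums.lessen(x='58/3')
<- -49/3
-> sums.lessen(x='-55')
<- 116/3
-> sums.lessen(x='-58')
<- 290/3
-> sums.lessen(x='-29')
<- 377/3
-> sums.load(x='-64')
<- -64
-> sums.peek()
<- -64


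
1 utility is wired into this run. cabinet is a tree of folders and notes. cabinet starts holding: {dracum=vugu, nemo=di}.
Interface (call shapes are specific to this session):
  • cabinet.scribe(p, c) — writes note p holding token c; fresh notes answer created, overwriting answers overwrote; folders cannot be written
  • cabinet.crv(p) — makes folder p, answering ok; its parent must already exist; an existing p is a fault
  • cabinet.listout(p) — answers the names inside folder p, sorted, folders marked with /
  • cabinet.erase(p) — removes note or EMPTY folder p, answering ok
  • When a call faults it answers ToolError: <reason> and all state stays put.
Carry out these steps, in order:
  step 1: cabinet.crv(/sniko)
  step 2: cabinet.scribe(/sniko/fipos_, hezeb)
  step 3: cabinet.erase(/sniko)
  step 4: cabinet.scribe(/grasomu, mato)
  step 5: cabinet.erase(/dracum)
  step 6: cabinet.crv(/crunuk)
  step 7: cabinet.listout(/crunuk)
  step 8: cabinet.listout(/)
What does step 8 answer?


Answer: [crunuk/, grasomu, nemo, sniko/]

Derivation:
I try crv(p=/sniko), giving ok.
Calling scribe(p=/sniko/fipos_, c=hezeb), → created.
I invoke erase(p=/sniko), — result: ToolError: not empty.
I call scribe(p=/grasomu, c=mato), — result: created.
Now I run erase(p=/dracum), → ok.
Now I run crv(p=/crunuk), giving ok.
I invoke listout(p=/crunuk), — result: [].
I run listout(p=/), yielding [crunuk/, grasomu, nemo, sniko/].


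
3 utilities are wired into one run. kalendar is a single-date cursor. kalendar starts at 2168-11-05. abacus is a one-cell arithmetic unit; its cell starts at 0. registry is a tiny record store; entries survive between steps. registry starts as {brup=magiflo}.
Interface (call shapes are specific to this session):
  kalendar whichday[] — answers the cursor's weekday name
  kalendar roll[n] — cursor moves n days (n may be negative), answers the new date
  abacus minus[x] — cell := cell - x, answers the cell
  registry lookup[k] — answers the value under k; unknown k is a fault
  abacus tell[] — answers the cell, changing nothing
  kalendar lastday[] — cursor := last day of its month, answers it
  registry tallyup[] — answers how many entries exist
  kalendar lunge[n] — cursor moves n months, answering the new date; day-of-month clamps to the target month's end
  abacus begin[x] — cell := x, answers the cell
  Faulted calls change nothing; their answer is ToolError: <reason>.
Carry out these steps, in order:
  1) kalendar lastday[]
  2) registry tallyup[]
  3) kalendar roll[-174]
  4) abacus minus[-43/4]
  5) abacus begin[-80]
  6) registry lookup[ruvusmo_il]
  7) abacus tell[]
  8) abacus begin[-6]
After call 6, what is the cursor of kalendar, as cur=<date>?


Answer: cur=2168-06-09

Derivation:
>> kalendar lastday()
<< 2168-11-30
>> registry tallyup()
<< 1
>> kalendar roll(n='-174')
<< 2168-06-09
>> abacus minus(x='-43/4')
<< 43/4
>> abacus begin(x='-80')
<< -80
>> registry lookup(k='ruvusmo_il')
<< ToolError: no such key ruvusmo_il
>> abacus tell()
<< -80
>> abacus begin(x='-6')
<< -6


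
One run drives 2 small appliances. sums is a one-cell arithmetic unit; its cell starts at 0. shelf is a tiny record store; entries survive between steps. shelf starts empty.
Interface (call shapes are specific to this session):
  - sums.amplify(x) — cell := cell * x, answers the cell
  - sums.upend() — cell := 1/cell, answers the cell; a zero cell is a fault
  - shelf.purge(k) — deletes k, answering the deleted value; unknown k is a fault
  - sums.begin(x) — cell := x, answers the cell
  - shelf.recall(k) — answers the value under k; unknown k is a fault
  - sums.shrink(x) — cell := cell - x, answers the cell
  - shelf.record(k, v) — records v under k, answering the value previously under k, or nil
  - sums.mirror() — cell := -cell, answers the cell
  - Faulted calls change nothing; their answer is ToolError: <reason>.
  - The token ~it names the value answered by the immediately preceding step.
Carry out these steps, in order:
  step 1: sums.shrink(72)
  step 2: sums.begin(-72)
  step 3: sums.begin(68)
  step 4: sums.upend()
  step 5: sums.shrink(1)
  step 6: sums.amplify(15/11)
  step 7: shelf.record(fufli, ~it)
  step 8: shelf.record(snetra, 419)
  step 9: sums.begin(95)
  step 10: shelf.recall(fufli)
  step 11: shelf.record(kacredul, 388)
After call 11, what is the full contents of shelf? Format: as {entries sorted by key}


>> shrink(x→72)
<< -72
>> begin(x→-72)
<< -72
>> begin(x→68)
<< 68
>> upend()
<< 1/68
>> shrink(x→1)
<< -67/68
>> amplify(x→15/11)
<< -1005/748
>> record(k→fufli, v→~it)
<< nil
>> record(k→snetra, v→419)
<< nil
>> begin(x→95)
<< 95
>> recall(k→fufli)
<< -1005/748
>> record(k→kacredul, v→388)
<< nil

Answer: {fufli=-1005/748, kacredul=388, snetra=419}


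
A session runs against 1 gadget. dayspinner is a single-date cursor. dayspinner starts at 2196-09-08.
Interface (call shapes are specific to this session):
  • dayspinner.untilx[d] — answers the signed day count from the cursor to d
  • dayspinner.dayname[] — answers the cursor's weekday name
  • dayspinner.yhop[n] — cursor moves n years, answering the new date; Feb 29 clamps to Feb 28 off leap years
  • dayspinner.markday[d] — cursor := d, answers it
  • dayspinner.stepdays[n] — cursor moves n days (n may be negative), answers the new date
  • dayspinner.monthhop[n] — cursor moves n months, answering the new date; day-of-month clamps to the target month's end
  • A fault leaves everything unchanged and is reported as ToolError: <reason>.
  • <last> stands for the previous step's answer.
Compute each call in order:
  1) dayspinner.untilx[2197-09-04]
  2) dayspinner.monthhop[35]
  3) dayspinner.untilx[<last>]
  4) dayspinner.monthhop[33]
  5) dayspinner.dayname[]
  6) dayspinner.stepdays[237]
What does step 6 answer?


>> untilx(d→2197-09-04)
<< 361
>> monthhop(n→35)
<< 2199-08-08
>> untilx(d→<last>)
<< 0
>> monthhop(n→33)
<< 2202-05-08
>> dayname()
<< Saturday
>> stepdays(n→237)
<< 2202-12-31

Answer: 2202-12-31


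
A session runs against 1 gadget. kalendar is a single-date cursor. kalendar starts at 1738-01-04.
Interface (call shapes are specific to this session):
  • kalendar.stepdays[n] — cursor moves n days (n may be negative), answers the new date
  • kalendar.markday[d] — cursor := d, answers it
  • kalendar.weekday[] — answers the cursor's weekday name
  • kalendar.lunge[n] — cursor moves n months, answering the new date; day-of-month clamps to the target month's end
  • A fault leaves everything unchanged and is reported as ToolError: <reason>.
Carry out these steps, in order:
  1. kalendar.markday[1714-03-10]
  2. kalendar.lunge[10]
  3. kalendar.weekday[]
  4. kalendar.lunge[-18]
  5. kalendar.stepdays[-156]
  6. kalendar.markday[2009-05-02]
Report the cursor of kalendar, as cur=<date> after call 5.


Do: markday[d→1714-03-10]
See: 1714-03-10
Do: lunge[n→10]
See: 1715-01-10
Do: weekday[]
See: Thursday
Do: lunge[n→-18]
See: 1713-07-10
Do: stepdays[n→-156]
See: 1713-02-04
Do: markday[d→2009-05-02]
See: 2009-05-02

Answer: cur=1713-02-04


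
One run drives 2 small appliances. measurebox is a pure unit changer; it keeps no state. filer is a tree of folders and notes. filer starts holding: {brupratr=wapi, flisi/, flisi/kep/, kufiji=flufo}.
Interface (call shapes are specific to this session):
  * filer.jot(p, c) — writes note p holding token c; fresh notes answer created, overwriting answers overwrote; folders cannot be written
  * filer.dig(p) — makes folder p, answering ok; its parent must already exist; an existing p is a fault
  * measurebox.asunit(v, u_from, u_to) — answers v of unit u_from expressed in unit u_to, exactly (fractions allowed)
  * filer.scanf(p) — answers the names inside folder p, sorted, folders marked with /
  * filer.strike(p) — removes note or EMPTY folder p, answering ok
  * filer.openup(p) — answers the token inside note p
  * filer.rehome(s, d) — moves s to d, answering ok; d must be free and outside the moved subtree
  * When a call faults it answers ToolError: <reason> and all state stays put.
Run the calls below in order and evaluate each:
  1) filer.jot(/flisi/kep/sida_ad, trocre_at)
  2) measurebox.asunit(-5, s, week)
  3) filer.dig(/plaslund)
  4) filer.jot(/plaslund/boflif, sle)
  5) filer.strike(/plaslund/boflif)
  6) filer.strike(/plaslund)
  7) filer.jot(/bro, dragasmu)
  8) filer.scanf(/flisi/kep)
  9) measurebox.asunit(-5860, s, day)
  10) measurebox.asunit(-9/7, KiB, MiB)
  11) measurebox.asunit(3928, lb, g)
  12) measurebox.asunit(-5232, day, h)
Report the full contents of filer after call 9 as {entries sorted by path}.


>>> filer.jot p=/flisi/kep/sida_ad c=trocre_at
= created
>>> measurebox.asunit v=-5 u_from=s u_to=week
= -1/120960
>>> filer.dig p=/plaslund
= ok
>>> filer.jot p=/plaslund/boflif c=sle
= created
>>> filer.strike p=/plaslund/boflif
= ok
>>> filer.strike p=/plaslund
= ok
>>> filer.jot p=/bro c=dragasmu
= created
>>> filer.scanf p=/flisi/kep
= [sida_ad]
>>> measurebox.asunit v=-5860 u_from=s u_to=day
= -293/4320
>>> measurebox.asunit v=-9/7 u_from=KiB u_to=MiB
= -9/7168
>>> measurebox.asunit v=3928 u_from=lb u_to=g
= 22271385367/12500
>>> measurebox.asunit v=-5232 u_from=day u_to=h
= -125568

Answer: {bro=dragasmu, brupratr=wapi, flisi/, flisi/kep/, flisi/kep/sida_ad=trocre_at, kufiji=flufo}


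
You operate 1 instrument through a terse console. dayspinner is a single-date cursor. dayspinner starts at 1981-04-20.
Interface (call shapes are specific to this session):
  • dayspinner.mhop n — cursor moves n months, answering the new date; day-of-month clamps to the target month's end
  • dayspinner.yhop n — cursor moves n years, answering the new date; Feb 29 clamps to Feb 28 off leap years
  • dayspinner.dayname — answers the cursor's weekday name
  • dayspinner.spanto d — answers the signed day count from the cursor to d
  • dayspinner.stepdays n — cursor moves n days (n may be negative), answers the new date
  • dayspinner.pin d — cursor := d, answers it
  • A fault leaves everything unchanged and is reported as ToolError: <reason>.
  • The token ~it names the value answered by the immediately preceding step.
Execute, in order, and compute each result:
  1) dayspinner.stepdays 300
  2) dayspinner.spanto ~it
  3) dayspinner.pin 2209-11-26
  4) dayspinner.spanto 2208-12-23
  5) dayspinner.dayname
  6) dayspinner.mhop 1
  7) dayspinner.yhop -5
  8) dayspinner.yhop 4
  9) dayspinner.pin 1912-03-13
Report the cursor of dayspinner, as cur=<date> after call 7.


// dayspinner.stepdays(n=300) == 1982-02-14
// dayspinner.spanto(d=~it) == 0
// dayspinner.pin(d=2209-11-26) == 2209-11-26
// dayspinner.spanto(d=2208-12-23) == -338
// dayspinner.dayname() == Sunday
// dayspinner.mhop(n=1) == 2209-12-26
// dayspinner.yhop(n=-5) == 2204-12-26
// dayspinner.yhop(n=4) == 2208-12-26
// dayspinner.pin(d=1912-03-13) == 1912-03-13

Answer: cur=2204-12-26


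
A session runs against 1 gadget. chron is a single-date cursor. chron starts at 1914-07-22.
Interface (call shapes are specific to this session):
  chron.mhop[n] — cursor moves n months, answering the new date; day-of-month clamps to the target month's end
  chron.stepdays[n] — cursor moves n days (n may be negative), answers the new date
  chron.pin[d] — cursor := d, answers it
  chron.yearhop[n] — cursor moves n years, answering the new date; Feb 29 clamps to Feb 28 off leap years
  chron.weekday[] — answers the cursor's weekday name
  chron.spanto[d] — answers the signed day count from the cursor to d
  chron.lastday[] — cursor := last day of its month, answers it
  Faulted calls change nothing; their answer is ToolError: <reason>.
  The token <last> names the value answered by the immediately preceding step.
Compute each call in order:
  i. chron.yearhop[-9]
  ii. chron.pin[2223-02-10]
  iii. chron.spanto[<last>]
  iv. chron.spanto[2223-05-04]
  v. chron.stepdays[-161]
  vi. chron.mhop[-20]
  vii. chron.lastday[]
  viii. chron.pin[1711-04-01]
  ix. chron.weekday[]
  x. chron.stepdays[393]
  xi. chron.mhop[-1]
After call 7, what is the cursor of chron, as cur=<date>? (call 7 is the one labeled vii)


Answer: cur=2221-01-31

Derivation:
> yearhop n=-9
[out] 1905-07-22
> pin d=2223-02-10
[out] 2223-02-10
> spanto d=<last>
[out] 0
> spanto d=2223-05-04
[out] 83
> stepdays n=-161
[out] 2222-09-02
> mhop n=-20
[out] 2221-01-02
> lastday
[out] 2221-01-31
> pin d=1711-04-01
[out] 1711-04-01
> weekday
[out] Wednesday
> stepdays n=393
[out] 1712-04-28
> mhop n=-1
[out] 1712-03-28


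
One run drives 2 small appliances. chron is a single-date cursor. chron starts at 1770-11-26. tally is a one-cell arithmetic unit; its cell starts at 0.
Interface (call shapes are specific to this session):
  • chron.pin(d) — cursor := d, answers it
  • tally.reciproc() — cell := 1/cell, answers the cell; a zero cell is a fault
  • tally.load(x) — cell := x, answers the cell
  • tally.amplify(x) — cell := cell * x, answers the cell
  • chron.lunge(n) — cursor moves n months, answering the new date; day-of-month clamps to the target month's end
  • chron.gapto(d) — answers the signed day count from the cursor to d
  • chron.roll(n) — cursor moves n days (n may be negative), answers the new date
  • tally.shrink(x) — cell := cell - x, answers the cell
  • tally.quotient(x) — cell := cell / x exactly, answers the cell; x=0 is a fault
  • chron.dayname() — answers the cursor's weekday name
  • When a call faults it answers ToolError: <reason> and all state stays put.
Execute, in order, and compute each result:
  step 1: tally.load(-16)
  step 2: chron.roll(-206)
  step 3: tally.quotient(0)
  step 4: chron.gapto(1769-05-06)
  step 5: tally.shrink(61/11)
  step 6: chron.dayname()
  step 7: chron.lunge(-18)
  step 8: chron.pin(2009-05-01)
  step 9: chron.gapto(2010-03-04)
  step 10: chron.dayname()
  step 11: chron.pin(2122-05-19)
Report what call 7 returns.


Answer: 1768-11-04

Derivation:
! 1. tally.load(-16) == -16
! 2. chron.roll(-206) == 1770-05-04
! 3. tally.quotient(0) == ToolError: division by zero
! 4. chron.gapto(1769-05-06) == -363
! 5. tally.shrink(61/11) == -237/11
! 6. chron.dayname() == Friday
! 7. chron.lunge(-18) == 1768-11-04
! 8. chron.pin(2009-05-01) == 2009-05-01
! 9. chron.gapto(2010-03-04) == 307
! 10. chron.dayname() == Friday
! 11. chron.pin(2122-05-19) == 2122-05-19


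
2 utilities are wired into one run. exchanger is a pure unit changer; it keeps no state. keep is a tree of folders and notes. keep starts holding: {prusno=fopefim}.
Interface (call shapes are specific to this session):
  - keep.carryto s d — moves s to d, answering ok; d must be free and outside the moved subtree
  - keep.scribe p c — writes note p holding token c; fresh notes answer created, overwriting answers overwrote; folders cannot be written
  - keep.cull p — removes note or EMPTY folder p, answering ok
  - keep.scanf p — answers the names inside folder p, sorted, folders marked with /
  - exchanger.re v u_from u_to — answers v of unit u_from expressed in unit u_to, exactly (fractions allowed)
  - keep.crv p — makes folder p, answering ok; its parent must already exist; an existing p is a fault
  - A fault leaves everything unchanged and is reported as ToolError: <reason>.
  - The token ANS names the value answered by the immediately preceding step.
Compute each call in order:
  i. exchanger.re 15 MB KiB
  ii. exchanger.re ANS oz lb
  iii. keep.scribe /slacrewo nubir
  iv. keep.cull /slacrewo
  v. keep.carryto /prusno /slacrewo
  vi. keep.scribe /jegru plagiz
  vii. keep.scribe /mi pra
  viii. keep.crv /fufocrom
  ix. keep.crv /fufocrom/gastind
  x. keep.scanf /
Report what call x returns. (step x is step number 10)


Answer: [fufocrom/, jegru, mi, slacrewo]

Derivation:
~$ exchanger.re 15 MB KiB
  234375/16
~$ exchanger.re ANS oz lb
  234375/256
~$ keep.scribe /slacrewo nubir
  created
~$ keep.cull /slacrewo
  ok
~$ keep.carryto /prusno /slacrewo
  ok
~$ keep.scribe /jegru plagiz
  created
~$ keep.scribe /mi pra
  created
~$ keep.crv /fufocrom
  ok
~$ keep.crv /fufocrom/gastind
  ok
~$ keep.scanf /
  [fufocrom/, jegru, mi, slacrewo]


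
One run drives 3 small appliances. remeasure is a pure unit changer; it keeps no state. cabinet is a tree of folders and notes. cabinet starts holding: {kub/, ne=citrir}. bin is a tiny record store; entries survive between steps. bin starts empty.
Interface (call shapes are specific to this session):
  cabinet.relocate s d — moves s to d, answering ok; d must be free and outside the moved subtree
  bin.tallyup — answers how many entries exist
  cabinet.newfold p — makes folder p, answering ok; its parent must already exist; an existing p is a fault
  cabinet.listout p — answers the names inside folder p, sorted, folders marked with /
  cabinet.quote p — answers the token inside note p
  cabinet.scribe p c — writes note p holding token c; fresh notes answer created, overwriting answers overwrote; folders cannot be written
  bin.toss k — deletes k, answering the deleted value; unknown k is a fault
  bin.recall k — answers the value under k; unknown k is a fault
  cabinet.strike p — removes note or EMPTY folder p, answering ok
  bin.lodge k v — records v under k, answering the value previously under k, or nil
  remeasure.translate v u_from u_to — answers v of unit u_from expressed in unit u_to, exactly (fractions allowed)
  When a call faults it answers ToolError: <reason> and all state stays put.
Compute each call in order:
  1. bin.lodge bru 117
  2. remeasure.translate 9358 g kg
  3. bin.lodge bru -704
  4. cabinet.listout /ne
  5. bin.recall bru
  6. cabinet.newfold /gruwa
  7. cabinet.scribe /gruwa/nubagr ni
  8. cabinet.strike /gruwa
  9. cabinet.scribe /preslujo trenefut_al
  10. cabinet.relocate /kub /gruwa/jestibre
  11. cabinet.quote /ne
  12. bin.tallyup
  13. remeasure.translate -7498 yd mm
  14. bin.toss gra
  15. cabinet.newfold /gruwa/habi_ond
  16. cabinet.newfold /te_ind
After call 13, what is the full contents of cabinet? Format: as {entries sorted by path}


Answer: {gruwa/, gruwa/jestibre/, gruwa/nubagr=ni, ne=citrir, preslujo=trenefut_al}

Derivation:
·→ lodge(k='bru', v='117')
·← nil
·→ translate(v='9358', u_from='g', u_to='kg')
·← 4679/500
·→ lodge(k='bru', v='-704')
·← 117
·→ listout(p='/ne')
·← ToolError: not a directory
·→ recall(k='bru')
·← -704
·→ newfold(p='/gruwa')
·← ok
·→ scribe(p='/gruwa/nubagr', c='ni')
·← created
·→ strike(p='/gruwa')
·← ToolError: not empty
·→ scribe(p='/preslujo', c='trenefut_al')
·← created
·→ relocate(s='/kub', d='/gruwa/jestibre')
·← ok
·→ quote(p='/ne')
·← citrir
·→ tallyup()
·← 1
·→ translate(v='-7498', u_from='yd', u_to='mm')
·← -34280856/5
·→ toss(k='gra')
·← ToolError: no such key gra
·→ newfold(p='/gruwa/habi_ond')
·← ok
·→ newfold(p='/te_ind')
·← ok


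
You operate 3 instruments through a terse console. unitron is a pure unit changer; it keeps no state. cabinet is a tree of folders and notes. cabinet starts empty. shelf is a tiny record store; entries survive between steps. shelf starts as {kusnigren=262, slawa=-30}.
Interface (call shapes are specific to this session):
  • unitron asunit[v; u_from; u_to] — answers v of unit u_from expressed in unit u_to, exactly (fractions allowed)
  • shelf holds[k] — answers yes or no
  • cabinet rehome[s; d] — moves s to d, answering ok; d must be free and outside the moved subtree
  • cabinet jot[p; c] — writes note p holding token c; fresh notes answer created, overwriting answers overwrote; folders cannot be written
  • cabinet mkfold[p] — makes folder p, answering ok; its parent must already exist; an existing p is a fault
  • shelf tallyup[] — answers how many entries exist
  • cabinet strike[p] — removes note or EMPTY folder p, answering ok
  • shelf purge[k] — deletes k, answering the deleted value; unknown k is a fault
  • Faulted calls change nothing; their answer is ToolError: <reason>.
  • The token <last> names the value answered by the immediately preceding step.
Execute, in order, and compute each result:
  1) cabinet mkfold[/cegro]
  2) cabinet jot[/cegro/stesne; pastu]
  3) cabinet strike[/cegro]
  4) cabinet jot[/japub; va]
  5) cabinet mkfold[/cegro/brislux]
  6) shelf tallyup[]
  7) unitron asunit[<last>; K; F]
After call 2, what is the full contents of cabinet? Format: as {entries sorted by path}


Answer: {cegro/, cegro/stesne=pastu}

Derivation:
% cabinet mkfold p: /cegro
  ok
% cabinet jot p: /cegro/stesne c: pastu
  created
% cabinet strike p: /cegro
  ToolError: not empty
% cabinet jot p: /japub c: va
  created
% cabinet mkfold p: /cegro/brislux
  ok
% shelf tallyup
  2
% unitron asunit v: <last> u_from: K u_to: F
  -45607/100
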